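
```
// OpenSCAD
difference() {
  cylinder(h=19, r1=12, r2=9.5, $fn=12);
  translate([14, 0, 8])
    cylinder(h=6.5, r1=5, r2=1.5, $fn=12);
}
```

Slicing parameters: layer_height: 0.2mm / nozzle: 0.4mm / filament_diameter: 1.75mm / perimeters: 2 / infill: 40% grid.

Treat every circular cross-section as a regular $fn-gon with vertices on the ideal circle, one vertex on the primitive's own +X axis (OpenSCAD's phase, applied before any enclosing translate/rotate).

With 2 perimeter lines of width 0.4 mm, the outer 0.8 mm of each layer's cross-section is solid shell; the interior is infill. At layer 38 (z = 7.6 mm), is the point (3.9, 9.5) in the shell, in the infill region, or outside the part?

shell

At z = 7.6 mm: the cone contributes a regular 12-gon of circumradius 11.000 (interpolated between r1=12 and r2=9.5 at t=0.400); the cone at (14, 0) is absent (z outside [8, 14.5]); After the difference (first − rest): none of the subtracted shapes is present at this height, so the cone is unchanged — 1 connected region. Overall, the cross-section is a single solid region. The nearest boundary edge runs (5.50, 9.53)→(0.00, 11.00); distance from the point to it = 0.44 mm. The point is inside the cross-section, 0.44 mm from the nearest boundary — within the 0.8 mm shell band (2 × 0.4).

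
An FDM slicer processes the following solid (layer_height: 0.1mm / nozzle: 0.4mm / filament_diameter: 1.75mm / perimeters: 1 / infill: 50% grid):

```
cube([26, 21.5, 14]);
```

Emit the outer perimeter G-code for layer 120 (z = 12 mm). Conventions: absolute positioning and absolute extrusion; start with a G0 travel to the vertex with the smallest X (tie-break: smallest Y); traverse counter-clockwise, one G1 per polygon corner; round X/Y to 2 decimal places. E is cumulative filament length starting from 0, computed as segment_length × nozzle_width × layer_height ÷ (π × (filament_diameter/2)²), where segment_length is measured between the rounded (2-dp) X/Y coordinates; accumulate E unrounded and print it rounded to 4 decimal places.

At z = 12 mm: the 26×21.5 cube contributes its full rectangle. The outline is a single polygon with 4 vertices. Extrusion per mm of travel: 0.4 × 0.1 / (π × 0.875²) = 0.016630. Accumulating E over each segment gives final E = 1.5799.

G0 X0.00 Y0.00 Z12.00
G1 X26.00 Y0.00 E0.4324
G1 X26.00 Y21.50 E0.7899
G1 X0.00 Y21.50 E1.2223
G1 X0.00 Y0.00 E1.5799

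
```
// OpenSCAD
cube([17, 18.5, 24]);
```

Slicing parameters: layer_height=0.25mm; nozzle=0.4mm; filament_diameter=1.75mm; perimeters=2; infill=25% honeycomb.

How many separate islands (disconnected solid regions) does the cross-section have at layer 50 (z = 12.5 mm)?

At z = 12.5 mm: the cube (footprint 17×18.5) is included at this height. Overall, the cross-section is a single solid region. Island count = 1.

1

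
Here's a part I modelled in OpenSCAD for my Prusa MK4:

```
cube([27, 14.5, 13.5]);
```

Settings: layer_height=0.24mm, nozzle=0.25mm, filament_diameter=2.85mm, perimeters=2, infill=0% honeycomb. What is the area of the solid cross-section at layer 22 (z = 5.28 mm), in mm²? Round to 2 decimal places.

391.50 mm²

At z = 5.28 mm: the cube is present — its section is the full 27×14.5 rectangle (area 391.50 mm²). Overall, the cross-section is a single solid region. Net area = 391.50 mm².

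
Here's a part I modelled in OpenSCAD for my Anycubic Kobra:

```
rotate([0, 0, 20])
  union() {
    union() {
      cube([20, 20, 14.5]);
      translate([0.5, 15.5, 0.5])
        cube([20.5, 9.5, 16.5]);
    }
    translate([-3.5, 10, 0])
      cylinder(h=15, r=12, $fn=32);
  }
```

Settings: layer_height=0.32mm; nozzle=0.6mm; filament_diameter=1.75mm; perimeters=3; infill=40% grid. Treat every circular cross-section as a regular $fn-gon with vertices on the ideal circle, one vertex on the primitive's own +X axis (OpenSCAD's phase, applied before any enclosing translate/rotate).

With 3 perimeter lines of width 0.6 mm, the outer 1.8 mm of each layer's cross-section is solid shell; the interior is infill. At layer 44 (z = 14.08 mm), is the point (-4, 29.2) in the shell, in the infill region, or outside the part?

outside

At z = 14.08 mm: the cube (footprint 20×20) is included at this height; the cube at (0.5, 15.5) is present — its section is the full 20.5×9.5 rectangle; Combining (union): the regions partially overlap (shared area 87.75 mm²), so overlapping operands fuse into one piece — 1 connected region; the r=12 cylinder at (-3.5, 10) contributes a regular 32-gon of circumradius 12; Combining (union): the regions partially overlap (shared area 139.08 mm²), so overlapping operands fuse into one piece — 1 connected region; (whole slice rotated 20° about Z — lengths, areas and connectivity unchanged). Overall, the cross-section is a single solid region. Undo the 20° rotation: the query point maps to (6.228, 28.807) in the un-rotated model frame. The nearest boundary edge runs (0.50, 25.00)→(21.00, 25.00); distance from the point to it = 3.81 mm. The point is not inside any of the regions above, so it lies outside the cross-section (3.81 mm from the nearest boundary).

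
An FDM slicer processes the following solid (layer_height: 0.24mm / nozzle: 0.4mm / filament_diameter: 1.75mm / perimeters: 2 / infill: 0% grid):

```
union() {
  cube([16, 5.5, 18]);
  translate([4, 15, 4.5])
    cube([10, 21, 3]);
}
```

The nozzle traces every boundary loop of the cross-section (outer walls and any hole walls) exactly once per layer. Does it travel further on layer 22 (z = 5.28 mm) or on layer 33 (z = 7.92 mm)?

Layer 22 (z = 5.28): the 16×5.5 cube contributes its full rectangle (perimeter 43.00 mm); the cube at (4, 15) (footprint 10×21) is included at this height (perimeter 62.00 mm); Taking the union: the 2 present regions are separate (no shared area or edge), so areas and boundary lengths simply add and each stays a separate island — boundary = 105.00 mm. So its perimeter = 105.00 mm. Layer 33 (z = 7.92): the cube (footprint 16×5.5) is included at this height (perimeter 43.00 mm); the cube at (4, 15) does not reach this height (z outside [4.5, 7.5]); Merging all regions: only the 16×5.5 cube is present, so the union is just that shape — boundary = 43.00 mm. So its perimeter = 43.00 mm. Layer 22 is larger (105.00 vs 43.00 mm).

layer 22 (z = 5.28 mm)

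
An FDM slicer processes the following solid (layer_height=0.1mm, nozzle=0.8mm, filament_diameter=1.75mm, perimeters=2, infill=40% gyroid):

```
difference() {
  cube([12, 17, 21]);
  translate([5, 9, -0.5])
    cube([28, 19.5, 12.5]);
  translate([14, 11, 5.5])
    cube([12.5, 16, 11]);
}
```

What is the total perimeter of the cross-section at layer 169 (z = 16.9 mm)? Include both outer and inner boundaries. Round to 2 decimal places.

58.00 mm

At z = 16.9 mm: the cube (footprint 12×17) is included at this height (perimeter 58.00 mm); the cube at (5, 9) is absent (z outside [-0.5, 12]); the cube at (14, 11) is absent (z outside [5.5, 16.5]); After the difference (first − rest): none of the subtracted shapes is present at this height, so the 12×17 cube is unchanged — boundary = 58.00 mm. Overall, the cross-section is a single solid region. Total boundary length (outer) = 58.00 mm.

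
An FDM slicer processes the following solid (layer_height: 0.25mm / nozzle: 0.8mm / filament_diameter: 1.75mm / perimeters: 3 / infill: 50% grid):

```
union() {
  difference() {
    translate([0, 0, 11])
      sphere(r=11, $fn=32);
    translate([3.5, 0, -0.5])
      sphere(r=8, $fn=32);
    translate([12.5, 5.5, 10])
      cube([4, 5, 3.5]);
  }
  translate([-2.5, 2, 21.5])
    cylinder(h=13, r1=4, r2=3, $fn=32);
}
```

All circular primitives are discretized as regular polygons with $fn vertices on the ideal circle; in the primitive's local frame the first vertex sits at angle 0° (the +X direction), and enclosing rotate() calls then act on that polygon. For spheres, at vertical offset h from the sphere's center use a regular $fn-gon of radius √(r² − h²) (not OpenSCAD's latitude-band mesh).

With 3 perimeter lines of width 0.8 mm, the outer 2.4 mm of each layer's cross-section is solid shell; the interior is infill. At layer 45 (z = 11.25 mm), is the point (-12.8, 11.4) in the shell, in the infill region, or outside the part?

outside

At z = 11.25 mm: the sphere: section is a regular 32-gon, circumradius = √(r²−h²) = √(11²−0.25²) = 10.997; the sphere at (3.5, 0) is not intersected at this z (|z−center|=11.750 > r=8); the 4×5 cube at (12.5, 5.5) contributes its full rectangle; Subtracting the remaining from the first: starting from the r=11 sphere, the 4×5 cube at (12.5, 5.5) misses the remaining region (no effect) — 1 connected region; the cone at (-2.5, 2) does not reach this height (z outside [21.5, 34.5]); Combining (union): only that combined region is present, so the union is just that shape — 1 connected region. Overall, the cross-section is a single solid region. The nearest boundary edge runs (-9.14, 6.11)→(-7.78, 7.78); distance from the point to it = 6.18 mm. The point is not inside any of the regions above, so it lies outside the cross-section (6.18 mm from the nearest boundary).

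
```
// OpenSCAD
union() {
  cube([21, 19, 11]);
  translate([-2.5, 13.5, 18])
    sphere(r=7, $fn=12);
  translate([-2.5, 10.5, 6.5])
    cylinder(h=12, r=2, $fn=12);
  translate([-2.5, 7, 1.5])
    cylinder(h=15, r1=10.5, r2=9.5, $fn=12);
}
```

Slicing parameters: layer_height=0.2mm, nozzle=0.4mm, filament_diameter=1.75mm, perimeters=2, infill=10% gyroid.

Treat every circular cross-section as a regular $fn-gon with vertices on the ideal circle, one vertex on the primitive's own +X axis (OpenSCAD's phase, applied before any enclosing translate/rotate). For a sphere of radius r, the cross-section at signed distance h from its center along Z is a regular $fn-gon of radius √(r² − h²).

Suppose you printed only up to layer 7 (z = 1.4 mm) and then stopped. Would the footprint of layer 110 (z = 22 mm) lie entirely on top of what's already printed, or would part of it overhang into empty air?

part overhangs

Compare the two slices. At z = 1.4: the cube is present — its section is the full 21×19 rectangle (area 399.00 mm²); the sphere at (-2.5, 13.5) is not intersected at this z (|z−center|=16.600 > r=7); the cylinder at (-2.5, 10.5) is not intersected at this z (z outside [6.5, 18.5]); the cone at (-2.5, 7) does not reach this height (z outside [1.5, 16.5]); Merging all regions: only the 21×19 cube is present, so the union is just that shape — area = 399.00 mm². At z = 22: the cube is not intersected at this z (z outside [0, 11]); the r=7 sphere at (-2.5, 13.5) contributes a regular 12-gon of circumradius √(7²−4²) = 5.745 (area = (12/2)·5.745²·sin(360°/12) = 99.00 mm²); the cylinder at (-2.5, 10.5) is not intersected at this z (z outside [6.5, 18.5]); the cone at (-2.5, 7) is not intersected at this z (z outside [1.5, 16.5]); Merging all regions: only the r=7 sphere at (-2.5, 13.5) is present, so the union is just that shape — area = 99.00 mm². Checking containment: at z = 22 the cross-section extends beyond the z = 1.4 cross-section by about 76.55 mm².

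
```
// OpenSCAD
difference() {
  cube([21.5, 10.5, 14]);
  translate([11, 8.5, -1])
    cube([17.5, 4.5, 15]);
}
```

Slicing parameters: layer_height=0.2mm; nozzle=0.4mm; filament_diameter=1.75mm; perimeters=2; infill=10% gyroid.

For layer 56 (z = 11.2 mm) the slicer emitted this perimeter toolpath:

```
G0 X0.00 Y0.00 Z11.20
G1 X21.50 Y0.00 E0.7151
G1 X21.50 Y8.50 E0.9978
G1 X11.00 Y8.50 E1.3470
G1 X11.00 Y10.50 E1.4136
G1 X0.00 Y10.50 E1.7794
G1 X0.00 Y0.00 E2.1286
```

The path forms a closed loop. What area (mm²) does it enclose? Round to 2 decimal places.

Apply the shoelace formula to the sequence of (X, Y) vertices; enclosed area = 204.75 mm².

204.75 mm²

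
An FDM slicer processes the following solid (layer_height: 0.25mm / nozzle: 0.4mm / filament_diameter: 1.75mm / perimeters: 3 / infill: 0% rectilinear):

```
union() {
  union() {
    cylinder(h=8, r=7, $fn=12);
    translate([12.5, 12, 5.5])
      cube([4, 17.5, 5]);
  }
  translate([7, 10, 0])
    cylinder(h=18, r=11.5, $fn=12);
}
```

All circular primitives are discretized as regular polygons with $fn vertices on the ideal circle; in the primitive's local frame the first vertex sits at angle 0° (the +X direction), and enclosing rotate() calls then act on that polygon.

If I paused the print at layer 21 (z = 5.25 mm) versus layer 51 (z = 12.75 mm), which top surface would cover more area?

layer 21 (z = 5.25 mm)

Layer 21 (z = 5.25): the cylinder: section is a regular 12-gon, circumradius r=7 (area = (12/2)·7.000²·sin(360°/12) = 147.00 mm²); the cube at (12.5, 12) does not reach this height (z outside [5.5, 10.5]); Merging all regions: only the r=7 cylinder is present, so the union is just that shape — area = 147.00 mm²; the r=11.5 cylinder at (7, 10) gives a regular 12-gon of circumradius 11.5 (constant along its height) (area = (12/2)·11.500²·sin(360°/12) = 396.75 mm²); Merging all regions: the regions partially overlap — summed areas 543.75 mm² minus the doubly-counted overlap 51.65 mm² gives 492.10 mm² — area = 492.10 mm². So its area = 492.10 mm². Layer 51 (z = 12.75): the cylinder does not reach this height (z outside [0, 8]); the cube at (12.5, 12) is not intersected at this z (z outside [5.5, 10.5]); Combining (union): nothing is present at this height; the cylinder at (7, 10): section is a regular 12-gon, circumradius r=11.5 (area = (12/2)·11.500²·sin(360°/12) = 396.75 mm²); Merging all regions: only the r=11.5 cylinder at (7, 10) is present, so the union is just that shape — area = 396.75 mm². So its area = 396.75 mm². Layer 21 is larger (492.10 vs 396.75 mm²).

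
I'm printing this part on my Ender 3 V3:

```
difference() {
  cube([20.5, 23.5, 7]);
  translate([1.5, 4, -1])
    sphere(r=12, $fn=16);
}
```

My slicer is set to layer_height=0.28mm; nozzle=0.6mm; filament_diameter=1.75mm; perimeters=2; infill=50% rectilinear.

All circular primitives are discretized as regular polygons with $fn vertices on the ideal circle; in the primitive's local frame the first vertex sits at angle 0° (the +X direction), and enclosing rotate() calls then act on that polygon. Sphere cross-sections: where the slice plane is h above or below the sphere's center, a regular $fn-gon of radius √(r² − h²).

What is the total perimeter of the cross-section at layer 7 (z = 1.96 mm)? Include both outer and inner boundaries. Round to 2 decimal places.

At z = 1.96 mm: the cube (footprint 20.5×23.5) is included at this height (perimeter 88.00 mm); the r=12 sphere at (1.5, 4) slices to a regular 16-gon of circumradius 11.629 (√(r²−h²) with h=2.96 from center) (perimeter = 2·16·11.629·sin(180°/16) = 72.60 mm); Taking the first minus the rest: starting from the 20.5×23.5 cube, the r=12 sphere at (1.5, 4) partially overlaps it — only the 171.65 mm² overlap (of its 414.03 mm²) is removed, clipping the outline — boundary = 84.09 mm. Overall, the cross-section is a single solid region. Total boundary length (outer) = 84.09 mm.

84.09 mm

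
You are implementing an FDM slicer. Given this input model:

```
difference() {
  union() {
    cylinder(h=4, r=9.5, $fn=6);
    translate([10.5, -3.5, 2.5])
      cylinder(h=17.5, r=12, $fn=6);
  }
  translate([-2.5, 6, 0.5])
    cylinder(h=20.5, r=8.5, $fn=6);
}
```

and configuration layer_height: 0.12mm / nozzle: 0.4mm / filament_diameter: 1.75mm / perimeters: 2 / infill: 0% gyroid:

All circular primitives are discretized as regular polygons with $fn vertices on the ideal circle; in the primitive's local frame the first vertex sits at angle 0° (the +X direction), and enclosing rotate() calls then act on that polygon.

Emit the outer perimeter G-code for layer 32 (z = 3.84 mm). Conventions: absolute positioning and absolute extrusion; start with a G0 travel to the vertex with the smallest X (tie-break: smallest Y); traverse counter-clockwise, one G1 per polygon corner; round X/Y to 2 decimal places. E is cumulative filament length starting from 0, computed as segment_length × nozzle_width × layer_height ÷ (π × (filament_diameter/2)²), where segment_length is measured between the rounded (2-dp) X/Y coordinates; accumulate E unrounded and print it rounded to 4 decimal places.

At z = 3.84 mm: the r=9.5 cylinder gives a regular 6-gon of circumradius 9.5 (constant along its height); the cylinder at (10.5, -3.5): section is a regular 6-gon, circumradius r=12; Merging all regions: the regions partially overlap (shared area 95.43 mm²), so overlapping operands fuse into one piece — 1 connected region; the r=8.5 cylinder at (-2.5, 6) contributes a regular 6-gon of circumradius 8.5; Taking the first minus the rest: starting from that combined region, the r=8.5 cylinder at (-2.5, 6) partially overlaps it — only the 107.13 mm² overlap (of its 187.71 mm²) is removed, clipping the outline — 1 connected region. The outline is a single polygon with 14 vertices. Extrusion per mm of travel: 0.4 × 0.12 / (π × 0.875²) = 0.019956. Accumulating E over each segment gives final E = 1.9089.

G0 X-9.50 Y0.00 Z3.84
G1 X-4.75 Y-8.23 E0.1896
G1 X1.23 Y-8.23 E0.3090
G1 X4.50 Y-13.89 E0.4394
G1 X16.50 Y-13.89 E0.6789
G1 X22.50 Y-3.50 E0.9183
G1 X16.50 Y6.89 E1.1578
G1 X5.52 Y6.89 E1.3769
G1 X4.75 Y8.23 E1.4077
G1 X4.71 Y8.23 E1.4085
G1 X6.00 Y6.00 E1.4599
G1 X1.75 Y-1.36 E1.6295
G1 X-6.75 Y-1.36 E1.7992
G1 X-8.52 Y1.70 E1.8697
G1 X-9.50 Y0.00 E1.9089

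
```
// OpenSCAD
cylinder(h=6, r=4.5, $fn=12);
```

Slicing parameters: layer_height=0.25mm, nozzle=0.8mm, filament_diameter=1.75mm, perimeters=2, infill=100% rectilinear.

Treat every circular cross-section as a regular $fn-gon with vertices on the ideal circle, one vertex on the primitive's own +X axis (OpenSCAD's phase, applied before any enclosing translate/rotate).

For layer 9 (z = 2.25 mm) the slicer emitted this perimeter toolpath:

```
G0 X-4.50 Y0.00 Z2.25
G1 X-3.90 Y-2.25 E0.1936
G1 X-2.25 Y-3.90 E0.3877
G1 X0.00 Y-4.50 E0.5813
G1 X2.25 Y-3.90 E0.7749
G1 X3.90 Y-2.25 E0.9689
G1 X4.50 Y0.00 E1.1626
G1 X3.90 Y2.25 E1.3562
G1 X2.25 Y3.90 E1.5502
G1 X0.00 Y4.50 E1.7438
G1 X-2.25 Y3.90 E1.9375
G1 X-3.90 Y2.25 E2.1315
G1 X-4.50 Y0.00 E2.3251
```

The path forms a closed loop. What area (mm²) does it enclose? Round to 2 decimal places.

60.79 mm²

Apply the shoelace formula to the sequence of (X, Y) vertices; enclosed area = 60.79 mm².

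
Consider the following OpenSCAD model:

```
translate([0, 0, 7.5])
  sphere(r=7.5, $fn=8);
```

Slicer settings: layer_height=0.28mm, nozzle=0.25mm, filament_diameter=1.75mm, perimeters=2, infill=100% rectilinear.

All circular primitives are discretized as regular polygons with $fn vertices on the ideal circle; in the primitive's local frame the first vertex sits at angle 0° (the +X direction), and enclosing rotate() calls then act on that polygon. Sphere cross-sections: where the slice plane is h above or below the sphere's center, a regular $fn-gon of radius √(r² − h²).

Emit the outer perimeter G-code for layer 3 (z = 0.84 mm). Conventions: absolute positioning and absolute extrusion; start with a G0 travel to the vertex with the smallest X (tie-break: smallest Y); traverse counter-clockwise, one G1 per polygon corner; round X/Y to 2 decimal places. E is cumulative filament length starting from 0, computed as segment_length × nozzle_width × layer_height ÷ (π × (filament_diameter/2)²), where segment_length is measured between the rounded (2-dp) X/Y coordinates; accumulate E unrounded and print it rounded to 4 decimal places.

G0 X-3.45 Y0.00 Z0.84
G1 X-2.44 Y-2.44 E0.0769
G1 X0.00 Y-3.45 E0.1537
G1 X2.44 Y-2.44 E0.2306
G1 X3.45 Y0.00 E0.3074
G1 X2.44 Y2.44 E0.3843
G1 X0.00 Y3.45 E0.4611
G1 X-2.44 Y2.44 E0.5380
G1 X-3.45 Y0.00 E0.6148

At z = 0.84 mm: the r=7.5 sphere slices to a regular 8-gon of circumradius 3.449 (√(r²−h²) with h=6.66 from center). The outline is a single polygon with 8 vertices. Extrusion per mm of travel: 0.25 × 0.28 / (π × 0.875²) = 0.029103. Accumulating E over each segment gives final E = 0.6148.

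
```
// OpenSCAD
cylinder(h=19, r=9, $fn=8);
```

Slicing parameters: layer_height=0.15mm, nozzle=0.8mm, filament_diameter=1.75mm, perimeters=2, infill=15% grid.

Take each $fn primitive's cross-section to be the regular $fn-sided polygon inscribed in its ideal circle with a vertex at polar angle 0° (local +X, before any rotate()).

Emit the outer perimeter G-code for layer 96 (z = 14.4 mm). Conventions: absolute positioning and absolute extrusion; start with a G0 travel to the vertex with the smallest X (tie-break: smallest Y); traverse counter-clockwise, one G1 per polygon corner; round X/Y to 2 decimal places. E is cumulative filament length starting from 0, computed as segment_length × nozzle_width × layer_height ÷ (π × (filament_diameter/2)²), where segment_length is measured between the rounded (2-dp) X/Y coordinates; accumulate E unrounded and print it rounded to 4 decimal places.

G0 X-9.00 Y0.00 Z14.40
G1 X-6.36 Y-6.36 E0.3436
G1 X0.00 Y-9.00 E0.6871
G1 X6.36 Y-6.36 E1.0307
G1 X9.00 Y0.00 E1.3742
G1 X6.36 Y6.36 E1.7178
G1 X0.00 Y9.00 E2.0613
G1 X-6.36 Y6.36 E2.4049
G1 X-9.00 Y0.00 E2.7484

At z = 14.4 mm: the cylinder: section is a regular 8-gon, circumradius r=9. The outline is a single polygon with 8 vertices. Extrusion per mm of travel: 0.8 × 0.15 / (π × 0.875²) = 0.049890. Accumulating E over each segment gives final E = 2.7484.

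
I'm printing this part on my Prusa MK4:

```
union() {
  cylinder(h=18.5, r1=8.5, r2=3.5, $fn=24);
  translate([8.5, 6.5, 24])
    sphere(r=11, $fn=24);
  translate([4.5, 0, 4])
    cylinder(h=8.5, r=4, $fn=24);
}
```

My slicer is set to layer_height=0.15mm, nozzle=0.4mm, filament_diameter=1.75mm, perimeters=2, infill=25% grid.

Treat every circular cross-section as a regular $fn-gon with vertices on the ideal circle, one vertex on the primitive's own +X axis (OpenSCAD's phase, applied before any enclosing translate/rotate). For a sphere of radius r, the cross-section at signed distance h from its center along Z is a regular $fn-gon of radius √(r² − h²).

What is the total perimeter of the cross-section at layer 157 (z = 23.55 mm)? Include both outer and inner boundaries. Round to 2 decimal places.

At z = 23.55 mm: the cone does not reach this height (z outside [0, 18.5]); the r=11 sphere at (8.5, 6.5) slices to a regular 24-gon of circumradius 10.991 (√(r²−h²) with h=0.45 from center) (perimeter = 2·24·10.991·sin(180°/24) = 68.86 mm); the cylinder at (4.5, 0) is not intersected at this z (z outside [4, 12.5]); Taking the union: only the r=11 sphere at (8.5, 6.5) is present, so the union is just that shape — boundary = 68.86 mm. Overall, the cross-section is a single solid region. Total boundary length (outer) = 68.86 mm.

68.86 mm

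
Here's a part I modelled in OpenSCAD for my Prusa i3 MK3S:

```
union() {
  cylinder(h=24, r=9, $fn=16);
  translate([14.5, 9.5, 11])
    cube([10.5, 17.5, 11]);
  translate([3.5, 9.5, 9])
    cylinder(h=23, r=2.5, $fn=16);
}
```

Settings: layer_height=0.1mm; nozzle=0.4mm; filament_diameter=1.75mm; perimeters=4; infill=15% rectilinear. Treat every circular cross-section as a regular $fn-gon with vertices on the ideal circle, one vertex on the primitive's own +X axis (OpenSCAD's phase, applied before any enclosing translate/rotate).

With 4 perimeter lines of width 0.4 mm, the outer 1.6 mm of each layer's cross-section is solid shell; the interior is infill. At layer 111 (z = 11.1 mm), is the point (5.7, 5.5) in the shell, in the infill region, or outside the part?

shell

At z = 11.1 mm: the r=9 cylinder contributes a regular 16-gon of circumradius 9; the cube at (14.5, 9.5) (footprint 10.5×17.5) is included at this height; the r=2.5 cylinder at (3.5, 9.5) contributes a regular 16-gon of circumradius 2.5; Taking the union: the regions partially overlap (shared area 3.37 mm²), so overlapping operands fuse into one piece — 2 connected regions. Overall, the cross-section has 2 separate islands. The nearest boundary edge runs (6.36, 6.36)→(8.31, 3.44); distance from the point to it = 1.03 mm. (Shell/infill is judged within the island containing the point — the largest one.) The point is inside the cross-section, 1.03 mm from the nearest boundary — within the 1.6 mm shell band (4 × 0.4).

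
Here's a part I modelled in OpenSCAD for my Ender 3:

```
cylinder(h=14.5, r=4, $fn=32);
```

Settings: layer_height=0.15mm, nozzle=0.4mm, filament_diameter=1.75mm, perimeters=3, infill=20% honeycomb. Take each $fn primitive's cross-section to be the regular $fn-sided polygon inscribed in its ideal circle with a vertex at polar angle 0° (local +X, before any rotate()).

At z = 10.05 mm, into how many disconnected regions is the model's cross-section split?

1

At z = 10.05 mm: the r=4 cylinder gives a regular 32-gon of circumradius 4 (constant along its height). The result has 1 disconnected region.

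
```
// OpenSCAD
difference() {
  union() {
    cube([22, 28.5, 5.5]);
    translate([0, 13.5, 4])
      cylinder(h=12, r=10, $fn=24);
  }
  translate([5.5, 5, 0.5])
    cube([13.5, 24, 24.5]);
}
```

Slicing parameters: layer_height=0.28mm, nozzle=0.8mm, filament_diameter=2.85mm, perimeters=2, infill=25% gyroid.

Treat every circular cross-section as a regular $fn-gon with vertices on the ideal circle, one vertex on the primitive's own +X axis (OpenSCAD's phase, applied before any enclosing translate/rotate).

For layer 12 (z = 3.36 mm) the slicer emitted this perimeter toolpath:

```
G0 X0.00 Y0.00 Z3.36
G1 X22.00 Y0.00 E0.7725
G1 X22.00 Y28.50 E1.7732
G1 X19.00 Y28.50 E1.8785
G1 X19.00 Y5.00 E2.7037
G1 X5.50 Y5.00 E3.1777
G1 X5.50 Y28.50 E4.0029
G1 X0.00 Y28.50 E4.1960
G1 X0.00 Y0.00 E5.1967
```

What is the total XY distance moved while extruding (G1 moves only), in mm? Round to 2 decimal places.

148.00 mm

Sum the Euclidean lengths of each G1 segment: total = 148.00 mm.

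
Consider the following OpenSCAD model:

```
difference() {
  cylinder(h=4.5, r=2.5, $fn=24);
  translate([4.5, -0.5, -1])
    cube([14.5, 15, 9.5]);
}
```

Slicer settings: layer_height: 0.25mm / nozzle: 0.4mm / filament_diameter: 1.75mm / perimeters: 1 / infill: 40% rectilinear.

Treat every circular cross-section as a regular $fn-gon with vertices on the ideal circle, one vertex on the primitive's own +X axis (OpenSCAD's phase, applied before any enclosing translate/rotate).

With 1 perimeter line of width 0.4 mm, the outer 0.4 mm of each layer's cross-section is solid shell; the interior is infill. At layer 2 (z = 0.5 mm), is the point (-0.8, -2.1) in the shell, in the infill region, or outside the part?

shell

At z = 0.5 mm: the cylinder: section is a regular 24-gon, circumradius r=2.5; the cube at (4.5, -0.5) is present — its section is the full 14.5×15 rectangle; Taking the first minus the rest: starting from the r=2.5 cylinder, the 14.5×15 cube at (4.5, -0.5) misses the remaining region (no effect) — 1 connected region. Overall, the cross-section is a single solid region. The nearest boundary edge runs (-0.65, -2.41)→(-1.25, -2.17); distance from the point to it = 0.23 mm. The point is inside the cross-section, 0.23 mm from the nearest boundary — within the 0.4 mm shell band (1 × 0.4).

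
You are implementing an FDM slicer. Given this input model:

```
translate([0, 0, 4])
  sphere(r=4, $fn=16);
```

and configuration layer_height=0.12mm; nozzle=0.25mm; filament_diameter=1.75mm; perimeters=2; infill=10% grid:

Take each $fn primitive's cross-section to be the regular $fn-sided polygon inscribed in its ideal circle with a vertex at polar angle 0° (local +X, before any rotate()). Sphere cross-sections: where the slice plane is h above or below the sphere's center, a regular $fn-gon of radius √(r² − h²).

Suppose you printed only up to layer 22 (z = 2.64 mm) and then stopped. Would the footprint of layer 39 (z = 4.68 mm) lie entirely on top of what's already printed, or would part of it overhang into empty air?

part overhangs

Compare the two slices. At z = 2.64: the sphere: section is a regular 16-gon, circumradius = √(r²−h²) = √(4²−1.36²) = 3.762 (area = (16/2)·3.762²·sin(360°/16) = 43.32 mm²). At z = 4.68: the sphere: section is a regular 16-gon, circumradius = √(r²−h²) = √(4²−0.68²) = 3.942 (area = (16/2)·3.942²·sin(360°/16) = 47.57 mm²). Checking containment: at z = 4.68 the cross-section extends beyond the z = 2.64 cross-section by about 4.25 mm².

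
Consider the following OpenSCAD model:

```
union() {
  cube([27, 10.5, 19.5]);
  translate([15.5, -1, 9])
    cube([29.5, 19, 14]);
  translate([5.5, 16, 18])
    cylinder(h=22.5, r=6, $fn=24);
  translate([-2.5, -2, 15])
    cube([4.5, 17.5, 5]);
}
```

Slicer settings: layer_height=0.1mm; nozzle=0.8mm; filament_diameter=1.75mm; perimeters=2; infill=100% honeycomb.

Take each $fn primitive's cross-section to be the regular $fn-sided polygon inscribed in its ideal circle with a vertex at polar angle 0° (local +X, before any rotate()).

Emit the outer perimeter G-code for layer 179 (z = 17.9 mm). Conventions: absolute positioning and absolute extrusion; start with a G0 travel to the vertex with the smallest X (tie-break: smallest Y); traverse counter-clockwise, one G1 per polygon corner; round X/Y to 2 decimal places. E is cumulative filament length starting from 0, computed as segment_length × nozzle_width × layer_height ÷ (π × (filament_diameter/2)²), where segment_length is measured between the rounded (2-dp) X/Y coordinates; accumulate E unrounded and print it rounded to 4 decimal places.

At z = 17.9 mm: the cube is present — its section is the full 27×10.5 rectangle; the cube at (15.5, -1) (footprint 29.5×19) is included at this height; the cylinder at (5.5, 16) does not reach this height (z outside [18, 40.5]); the cube at (-2.5, -2) (footprint 4.5×17.5) is included at this height; Merging all regions: the regions partially overlap (shared area 141.75 mm²), so overlapping operands fuse into one piece — 1 connected region. The outline is a single polygon with 12 vertices. Extrusion per mm of travel: 0.8 × 0.1 / (π × 0.875²) = 0.033260. Accumulating E over each segment gives final E = 4.8892.

G0 X-2.50 Y-2.00 Z17.90
G1 X2.00 Y-2.00 E0.1497
G1 X2.00 Y0.00 E0.2162
G1 X15.50 Y0.00 E0.6652
G1 X15.50 Y-1.00 E0.6985
G1 X45.00 Y-1.00 E1.6796
G1 X45.00 Y18.00 E2.3116
G1 X15.50 Y18.00 E3.2928
G1 X15.50 Y10.50 E3.5422
G1 X2.00 Y10.50 E3.9912
G1 X2.00 Y15.50 E4.1575
G1 X-2.50 Y15.50 E4.3072
G1 X-2.50 Y-2.00 E4.8892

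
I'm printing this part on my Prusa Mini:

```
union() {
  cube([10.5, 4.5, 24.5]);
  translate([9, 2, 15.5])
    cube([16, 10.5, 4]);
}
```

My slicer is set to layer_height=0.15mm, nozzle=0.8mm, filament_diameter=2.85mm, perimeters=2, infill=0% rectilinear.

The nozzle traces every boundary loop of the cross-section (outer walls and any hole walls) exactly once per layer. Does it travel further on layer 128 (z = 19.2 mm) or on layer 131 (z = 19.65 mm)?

Layer 128 (z = 19.2): the cube (footprint 10.5×4.5) is included at this height (perimeter 30.00 mm); the cube at (9, 2) (footprint 16×10.5) is included at this height (perimeter 53.00 mm); Taking the union: the regions partially overlap (shared area 3.75 mm²), so the edge portions inside another operand are dropped and the merged outline is re-measured after clipping — boundary = 75.00 mm. So its perimeter = 75.00 mm. Layer 131 (z = 19.65): the 10.5×4.5 cube contributes its full rectangle (perimeter 30.00 mm); the cube at (9, 2) does not reach this height (z outside [15.5, 19.5]); Merging all regions: only the 10.5×4.5 cube is present, so the union is just that shape — boundary = 30.00 mm. So its perimeter = 30.00 mm. Layer 128 is larger (75.00 vs 30.00 mm).

layer 128 (z = 19.2 mm)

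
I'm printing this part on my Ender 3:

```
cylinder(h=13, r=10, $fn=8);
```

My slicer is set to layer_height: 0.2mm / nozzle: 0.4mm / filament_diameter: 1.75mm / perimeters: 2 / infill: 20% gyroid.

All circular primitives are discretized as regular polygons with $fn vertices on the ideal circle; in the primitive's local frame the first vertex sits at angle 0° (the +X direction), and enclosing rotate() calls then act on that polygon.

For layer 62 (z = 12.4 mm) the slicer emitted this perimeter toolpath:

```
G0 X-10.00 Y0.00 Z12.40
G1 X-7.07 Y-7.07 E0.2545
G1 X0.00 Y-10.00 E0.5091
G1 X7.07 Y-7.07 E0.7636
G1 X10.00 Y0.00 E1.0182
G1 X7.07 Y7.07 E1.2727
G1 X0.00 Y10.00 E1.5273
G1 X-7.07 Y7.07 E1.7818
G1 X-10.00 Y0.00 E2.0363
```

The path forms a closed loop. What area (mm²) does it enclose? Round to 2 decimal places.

282.80 mm²

Apply the shoelace formula to the sequence of (X, Y) vertices; enclosed area = 282.80 mm².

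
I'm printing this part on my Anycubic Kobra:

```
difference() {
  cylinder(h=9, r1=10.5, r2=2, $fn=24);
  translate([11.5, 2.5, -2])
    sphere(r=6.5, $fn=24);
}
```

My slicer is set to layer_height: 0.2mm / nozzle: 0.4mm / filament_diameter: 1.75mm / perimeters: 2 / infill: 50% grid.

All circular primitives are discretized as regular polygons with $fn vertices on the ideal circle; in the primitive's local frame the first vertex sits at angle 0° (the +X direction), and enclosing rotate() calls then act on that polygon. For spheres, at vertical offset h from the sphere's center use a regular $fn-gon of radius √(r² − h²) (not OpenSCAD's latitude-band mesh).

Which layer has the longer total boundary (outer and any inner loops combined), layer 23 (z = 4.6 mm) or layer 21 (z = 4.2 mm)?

layer 21 (z = 4.2 mm)

Layer 23 (z = 4.6): the cone contributes a regular 24-gon of circumradius 6.156 (interpolated between r1=10.5 and r2=2 at t=0.511) (perimeter = 2·24·6.156·sin(180°/24) = 38.57 mm); the sphere at (11.5, 2.5) does not reach this height (|z−center|=6.600 > r=6.5); Subtracting the remaining from the first: none of the subtracted shapes is present at this height, so the cone is unchanged — boundary = 38.57 mm. So its perimeter = 38.57 mm. Layer 21 (z = 4.2): the cone: at t=0.467 of its height the radius interpolates to r₁+(r₂−r₁)t = 6.533, giving a regular 24-gon of that circumradius (perimeter = 2·24·6.533·sin(180°/24) = 40.93 mm); the sphere at (11.5, 2.5): section is a regular 24-gon, circumradius = √(r²−h²) = √(6.5²−6.2²) = 1.952 (perimeter = 2·24·1.952·sin(180°/24) = 12.23 mm); Taking the first minus the rest: starting from the cone, the r=6.5 sphere at (11.5, 2.5) misses the remaining region (no effect) — boundary = 40.93 mm. So its perimeter = 40.93 mm. Layer 21 is larger (40.93 vs 38.57 mm).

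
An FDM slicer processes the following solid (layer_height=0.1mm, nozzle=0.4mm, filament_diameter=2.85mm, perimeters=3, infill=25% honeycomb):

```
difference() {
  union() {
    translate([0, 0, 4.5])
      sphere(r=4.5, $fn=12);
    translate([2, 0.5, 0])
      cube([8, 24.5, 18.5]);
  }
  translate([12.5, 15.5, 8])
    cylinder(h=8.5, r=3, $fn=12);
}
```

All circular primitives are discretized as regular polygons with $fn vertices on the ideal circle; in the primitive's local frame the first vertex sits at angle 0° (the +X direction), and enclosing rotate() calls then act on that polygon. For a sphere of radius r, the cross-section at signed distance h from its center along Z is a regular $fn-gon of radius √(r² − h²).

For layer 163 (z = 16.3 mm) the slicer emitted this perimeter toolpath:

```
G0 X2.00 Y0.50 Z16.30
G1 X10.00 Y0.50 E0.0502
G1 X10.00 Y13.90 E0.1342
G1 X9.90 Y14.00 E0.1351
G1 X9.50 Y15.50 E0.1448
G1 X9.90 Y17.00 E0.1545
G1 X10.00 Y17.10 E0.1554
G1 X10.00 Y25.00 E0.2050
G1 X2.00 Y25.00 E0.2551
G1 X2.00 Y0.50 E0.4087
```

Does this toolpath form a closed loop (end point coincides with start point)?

yes

Start point (G0): (2.00, 0.50). End point (last G1): the path returns to the start — closed.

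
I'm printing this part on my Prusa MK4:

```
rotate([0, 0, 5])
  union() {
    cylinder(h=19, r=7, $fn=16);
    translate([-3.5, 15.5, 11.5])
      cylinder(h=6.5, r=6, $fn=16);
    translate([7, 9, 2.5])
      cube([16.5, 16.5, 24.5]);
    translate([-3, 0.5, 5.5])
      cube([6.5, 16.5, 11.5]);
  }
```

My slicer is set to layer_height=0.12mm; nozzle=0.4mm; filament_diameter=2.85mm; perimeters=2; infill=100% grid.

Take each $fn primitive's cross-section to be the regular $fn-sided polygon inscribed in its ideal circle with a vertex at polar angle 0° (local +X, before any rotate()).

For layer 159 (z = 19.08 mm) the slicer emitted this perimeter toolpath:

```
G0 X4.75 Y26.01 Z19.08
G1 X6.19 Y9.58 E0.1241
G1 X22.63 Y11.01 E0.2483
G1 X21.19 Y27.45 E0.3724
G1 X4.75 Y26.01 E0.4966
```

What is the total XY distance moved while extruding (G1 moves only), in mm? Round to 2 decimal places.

66.00 mm

Sum the Euclidean lengths of each G1 segment: total = 66.00 mm.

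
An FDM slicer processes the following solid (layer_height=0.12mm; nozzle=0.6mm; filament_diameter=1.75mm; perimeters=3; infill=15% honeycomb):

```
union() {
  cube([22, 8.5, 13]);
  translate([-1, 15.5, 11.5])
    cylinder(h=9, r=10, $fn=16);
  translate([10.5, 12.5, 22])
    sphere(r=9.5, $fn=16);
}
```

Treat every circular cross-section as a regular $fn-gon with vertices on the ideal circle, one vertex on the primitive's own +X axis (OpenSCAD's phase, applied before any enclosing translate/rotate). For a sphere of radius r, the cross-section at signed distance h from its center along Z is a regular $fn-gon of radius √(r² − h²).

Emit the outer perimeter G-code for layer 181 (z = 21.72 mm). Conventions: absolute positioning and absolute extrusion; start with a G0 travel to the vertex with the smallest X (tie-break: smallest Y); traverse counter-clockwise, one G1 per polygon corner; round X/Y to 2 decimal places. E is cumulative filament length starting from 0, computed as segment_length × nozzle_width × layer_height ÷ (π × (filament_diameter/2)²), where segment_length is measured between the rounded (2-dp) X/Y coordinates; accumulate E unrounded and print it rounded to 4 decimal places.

G0 X1.00 Y12.50 Z21.72
G1 X1.73 Y8.87 E0.1108
G1 X3.79 Y5.79 E0.2218
G1 X6.87 Y3.73 E0.3327
G1 X10.50 Y3.00 E0.4435
G1 X14.13 Y3.73 E0.5543
G1 X17.21 Y5.79 E0.6653
G1 X19.27 Y8.87 E0.7762
G1 X20.00 Y12.50 E0.8870
G1 X19.27 Y16.13 E0.9979
G1 X17.21 Y19.21 E1.1088
G1 X14.13 Y21.27 E1.2197
G1 X10.50 Y22.00 E1.3305
G1 X6.87 Y21.27 E1.4414
G1 X3.79 Y19.21 E1.5523
G1 X1.73 Y16.13 E1.6632
G1 X1.00 Y12.50 E1.7740

At z = 21.72 mm: the cube does not reach this height (z outside [0, 13]); the cylinder at (-1, 15.5) is not intersected at this z (z outside [11.5, 20.5]); the r=9.5 sphere at (10.5, 12.5) slices to a regular 16-gon of circumradius 9.496 (√(r²−h²) with h=0.28 from center); Taking the union: only the r=9.5 sphere at (10.5, 12.5) is present, so the union is just that shape — 1 connected region. The outline is a single polygon with 16 vertices. Extrusion per mm of travel: 0.6 × 0.12 / (π × 0.875²) = 0.029934. Accumulating E over each segment gives final E = 1.7740.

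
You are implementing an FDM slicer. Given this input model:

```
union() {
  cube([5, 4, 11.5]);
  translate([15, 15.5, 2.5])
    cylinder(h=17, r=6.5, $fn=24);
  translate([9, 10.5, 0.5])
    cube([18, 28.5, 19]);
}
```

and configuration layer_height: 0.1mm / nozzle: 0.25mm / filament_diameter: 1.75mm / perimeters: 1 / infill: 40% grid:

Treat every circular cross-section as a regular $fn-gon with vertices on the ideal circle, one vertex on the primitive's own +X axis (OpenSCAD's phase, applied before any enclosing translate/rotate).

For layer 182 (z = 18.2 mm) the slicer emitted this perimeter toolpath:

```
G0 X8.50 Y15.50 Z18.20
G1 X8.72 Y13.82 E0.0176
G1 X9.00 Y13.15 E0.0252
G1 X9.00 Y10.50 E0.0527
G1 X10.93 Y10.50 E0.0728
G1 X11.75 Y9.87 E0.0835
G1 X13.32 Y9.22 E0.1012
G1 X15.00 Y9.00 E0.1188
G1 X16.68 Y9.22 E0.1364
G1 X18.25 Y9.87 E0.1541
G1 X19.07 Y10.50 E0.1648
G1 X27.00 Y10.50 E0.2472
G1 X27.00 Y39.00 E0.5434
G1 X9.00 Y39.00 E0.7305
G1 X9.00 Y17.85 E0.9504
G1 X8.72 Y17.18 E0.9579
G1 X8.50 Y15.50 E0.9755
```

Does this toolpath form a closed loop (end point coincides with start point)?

Start point (G0): (8.50, 15.50). End point (last G1): the path returns to the start — closed.

yes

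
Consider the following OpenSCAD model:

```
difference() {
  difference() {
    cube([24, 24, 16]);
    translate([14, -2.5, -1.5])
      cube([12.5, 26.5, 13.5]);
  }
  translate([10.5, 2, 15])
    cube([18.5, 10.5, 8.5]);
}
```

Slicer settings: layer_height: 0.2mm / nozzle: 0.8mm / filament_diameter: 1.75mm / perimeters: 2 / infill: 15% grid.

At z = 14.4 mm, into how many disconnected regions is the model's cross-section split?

1

At z = 14.4 mm: the cube (footprint 24×24) is included at this height; the cube at (14, -2.5) does not reach this height (z outside [-1.5, 12]); After the difference (first − rest): none of the subtracted shapes is present at this height, so the 24×24 cube is unchanged — 1 connected region; the cube at (10.5, 2) is not intersected at this z (z outside [15, 23.5]); After the difference (first − rest): none of the subtracted shapes is present at this height, so the result so far is unchanged — 1 connected region. The result has 1 disconnected region.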